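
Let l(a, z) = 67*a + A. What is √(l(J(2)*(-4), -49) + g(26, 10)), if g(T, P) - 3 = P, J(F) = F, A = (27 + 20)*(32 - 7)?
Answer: 2*√163 ≈ 25.534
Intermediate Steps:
A = 1175 (A = 47*25 = 1175)
g(T, P) = 3 + P
l(a, z) = 1175 + 67*a (l(a, z) = 67*a + 1175 = 1175 + 67*a)
√(l(J(2)*(-4), -49) + g(26, 10)) = √((1175 + 67*(2*(-4))) + (3 + 10)) = √((1175 + 67*(-8)) + 13) = √((1175 - 536) + 13) = √(639 + 13) = √652 = 2*√163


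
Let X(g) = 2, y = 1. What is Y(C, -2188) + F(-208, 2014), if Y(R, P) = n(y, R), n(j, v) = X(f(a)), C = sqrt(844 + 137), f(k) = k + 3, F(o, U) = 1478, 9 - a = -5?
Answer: 1480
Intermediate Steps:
a = 14 (a = 9 - 1*(-5) = 9 + 5 = 14)
f(k) = 3 + k
C = 3*sqrt(109) (C = sqrt(981) = 3*sqrt(109) ≈ 31.321)
n(j, v) = 2
Y(R, P) = 2
Y(C, -2188) + F(-208, 2014) = 2 + 1478 = 1480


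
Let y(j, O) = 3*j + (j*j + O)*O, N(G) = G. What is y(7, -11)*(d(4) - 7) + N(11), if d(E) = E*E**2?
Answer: -22618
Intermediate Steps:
d(E) = E**3
y(j, O) = 3*j + O*(O + j**2) (y(j, O) = 3*j + (j**2 + O)*O = 3*j + (O + j**2)*O = 3*j + O*(O + j**2))
y(7, -11)*(d(4) - 7) + N(11) = ((-11)**2 + 3*7 - 11*7**2)*(4**3 - 7) + 11 = (121 + 21 - 11*49)*(64 - 7) + 11 = (121 + 21 - 539)*57 + 11 = -397*57 + 11 = -22629 + 11 = -22618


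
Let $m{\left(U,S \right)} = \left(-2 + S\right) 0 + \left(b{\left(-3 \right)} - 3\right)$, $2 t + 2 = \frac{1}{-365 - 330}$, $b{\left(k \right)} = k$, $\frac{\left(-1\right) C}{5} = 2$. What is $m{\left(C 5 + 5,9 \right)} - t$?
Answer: $- \frac{6949}{1390} \approx -4.9993$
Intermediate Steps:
$C = -10$ ($C = \left(-5\right) 2 = -10$)
$t = - \frac{1391}{1390}$ ($t = -1 + \frac{1}{2 \left(-365 - 330\right)} = -1 + \frac{1}{2 \left(-695\right)} = -1 + \frac{1}{2} \left(- \frac{1}{695}\right) = -1 - \frac{1}{1390} = - \frac{1391}{1390} \approx -1.0007$)
$m{\left(U,S \right)} = -6$ ($m{\left(U,S \right)} = \left(-2 + S\right) 0 - 6 = 0 - 6 = -6$)
$m{\left(C 5 + 5,9 \right)} - t = -6 - - \frac{1391}{1390} = -6 + \frac{1391}{1390} = - \frac{6949}{1390}$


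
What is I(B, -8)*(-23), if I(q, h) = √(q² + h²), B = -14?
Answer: -46*√65 ≈ -370.86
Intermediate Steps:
I(q, h) = √(h² + q²)
I(B, -8)*(-23) = √((-8)² + (-14)²)*(-23) = √(64 + 196)*(-23) = √260*(-23) = (2*√65)*(-23) = -46*√65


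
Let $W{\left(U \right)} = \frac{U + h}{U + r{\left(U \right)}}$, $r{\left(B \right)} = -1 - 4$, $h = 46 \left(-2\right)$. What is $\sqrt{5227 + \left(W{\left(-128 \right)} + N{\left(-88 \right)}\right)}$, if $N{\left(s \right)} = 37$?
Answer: $\frac{2 \sqrt{23286039}}{133} \approx 72.565$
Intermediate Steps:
$h = -92$
$r{\left(B \right)} = -5$
$W{\left(U \right)} = \frac{-92 + U}{-5 + U}$ ($W{\left(U \right)} = \frac{U - 92}{U - 5} = \frac{-92 + U}{-5 + U}$)
$\sqrt{5227 + \left(W{\left(-128 \right)} + N{\left(-88 \right)}\right)} = \sqrt{5227 + \left(\frac{-92 - 128}{-5 - 128} + 37\right)} = \sqrt{5227 + \left(\frac{1}{-133} \left(-220\right) + 37\right)} = \sqrt{5227 + \left(\left(- \frac{1}{133}\right) \left(-220\right) + 37\right)} = \sqrt{5227 + \left(\frac{220}{133} + 37\right)} = \sqrt{5227 + \frac{5141}{133}} = \sqrt{\frac{700332}{133}} = \frac{2 \sqrt{23286039}}{133}$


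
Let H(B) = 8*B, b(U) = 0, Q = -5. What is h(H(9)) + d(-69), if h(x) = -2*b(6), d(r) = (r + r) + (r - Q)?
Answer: -202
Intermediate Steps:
d(r) = 5 + 3*r (d(r) = (r + r) + (r - 1*(-5)) = 2*r + (r + 5) = 2*r + (5 + r) = 5 + 3*r)
h(x) = 0 (h(x) = -2*0 = 0)
h(H(9)) + d(-69) = 0 + (5 + 3*(-69)) = 0 + (5 - 207) = 0 - 202 = -202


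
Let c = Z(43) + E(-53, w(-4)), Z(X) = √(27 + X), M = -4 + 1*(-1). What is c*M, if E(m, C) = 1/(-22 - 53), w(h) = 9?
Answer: 1/15 - 5*√70 ≈ -41.766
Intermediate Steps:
M = -5 (M = -4 - 1 = -5)
E(m, C) = -1/75 (E(m, C) = 1/(-75) = -1/75)
c = -1/75 + √70 (c = √(27 + 43) - 1/75 = √70 - 1/75 = -1/75 + √70 ≈ 8.3533)
c*M = (-1/75 + √70)*(-5) = 1/15 - 5*√70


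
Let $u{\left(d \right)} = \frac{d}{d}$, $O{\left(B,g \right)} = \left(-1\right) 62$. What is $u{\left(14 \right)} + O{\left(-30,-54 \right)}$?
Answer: $-61$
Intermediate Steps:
$O{\left(B,g \right)} = -62$
$u{\left(d \right)} = 1$
$u{\left(14 \right)} + O{\left(-30,-54 \right)} = 1 - 62 = -61$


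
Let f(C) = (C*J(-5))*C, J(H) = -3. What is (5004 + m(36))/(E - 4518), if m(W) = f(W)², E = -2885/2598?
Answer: -39285781704/11740649 ≈ -3346.1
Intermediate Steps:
E = -2885/2598 (E = -2885*1/2598 = -2885/2598 ≈ -1.1105)
f(C) = -3*C² (f(C) = (C*(-3))*C = (-3*C)*C = -3*C²)
m(W) = 9*W⁴ (m(W) = (-3*W²)² = 9*W⁴)
(5004 + m(36))/(E - 4518) = (5004 + 9*36⁴)/(-2885/2598 - 4518) = (5004 + 9*1679616)/(-11740649/2598) = (5004 + 15116544)*(-2598/11740649) = 15121548*(-2598/11740649) = -39285781704/11740649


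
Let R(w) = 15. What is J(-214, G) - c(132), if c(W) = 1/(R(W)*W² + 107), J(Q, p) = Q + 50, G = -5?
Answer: -42880589/261467 ≈ -164.00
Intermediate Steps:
J(Q, p) = 50 + Q
c(W) = 1/(107 + 15*W²) (c(W) = 1/(15*W² + 107) = 1/(107 + 15*W²))
J(-214, G) - c(132) = (50 - 214) - 1/(107 + 15*132²) = -164 - 1/(107 + 15*17424) = -164 - 1/(107 + 261360) = -164 - 1/261467 = -42880589/261467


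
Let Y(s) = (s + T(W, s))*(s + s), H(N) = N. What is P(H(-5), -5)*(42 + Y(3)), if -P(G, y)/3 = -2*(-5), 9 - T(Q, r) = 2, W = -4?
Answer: -3060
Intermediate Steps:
T(Q, r) = 7 (T(Q, r) = 9 - 1*2 = 9 - 2 = 7)
P(G, y) = -30 (P(G, y) = -(-6)*(-5) = -3*10 = -30)
Y(s) = 2*s*(7 + s) (Y(s) = (s + 7)*(s + s) = (7 + s)*(2*s) = 2*s*(7 + s))
P(H(-5), -5)*(42 + Y(3)) = -30*(42 + 2*3*(7 + 3)) = -30*(42 + 2*3*10) = -30*(42 + 60) = -30*102 = -3060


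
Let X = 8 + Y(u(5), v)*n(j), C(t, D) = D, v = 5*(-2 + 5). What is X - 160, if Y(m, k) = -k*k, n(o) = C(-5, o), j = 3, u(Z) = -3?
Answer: -827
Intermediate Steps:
v = 15 (v = 5*3 = 15)
n(o) = o
Y(m, k) = -k²
X = -667 (X = 8 - 1*15²*3 = 8 - 1*225*3 = 8 - 225*3 = 8 - 675 = -667)
X - 160 = -667 - 160 = -827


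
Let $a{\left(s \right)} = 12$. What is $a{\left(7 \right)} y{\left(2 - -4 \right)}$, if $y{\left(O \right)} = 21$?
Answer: $252$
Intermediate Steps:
$a{\left(7 \right)} y{\left(2 - -4 \right)} = 12 \cdot 21 = 252$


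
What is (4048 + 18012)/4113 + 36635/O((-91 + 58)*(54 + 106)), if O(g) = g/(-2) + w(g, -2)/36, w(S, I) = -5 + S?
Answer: 1480893296/73832463 ≈ 20.057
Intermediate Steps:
O(g) = -5/36 - 17*g/36 (O(g) = g/(-2) + (-5 + g)/36 = g*(-½) + (-5 + g)*(1/36) = -g/2 + (-5/36 + g/36) = -5/36 - 17*g/36)
(4048 + 18012)/4113 + 36635/O((-91 + 58)*(54 + 106)) = (4048 + 18012)/4113 + 36635/(-5/36 - 17*(-91 + 58)*(54 + 106)/36) = 22060*(1/4113) + 36635/(-5/36 - (-187)*160/12) = 22060/4113 + 36635/(-5/36 - 17/36*(-5280)) = 22060/4113 + 36635/(-5/36 + 7480/3) = 22060/4113 + 36635/(89755/36) = 22060/4113 + 36635*(36/89755) = 22060/4113 + 263772/17951 = 1480893296/73832463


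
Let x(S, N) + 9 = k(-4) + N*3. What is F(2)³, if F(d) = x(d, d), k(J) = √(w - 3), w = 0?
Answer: 24*I*√3 ≈ 41.569*I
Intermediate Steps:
k(J) = I*√3 (k(J) = √(0 - 3) = √(-3) = I*√3)
x(S, N) = -9 + 3*N + I*√3 (x(S, N) = -9 + (I*√3 + N*3) = -9 + (I*√3 + 3*N) = -9 + (3*N + I*√3) = -9 + 3*N + I*√3)
F(d) = -9 + 3*d + I*√3
F(2)³ = (-9 + 3*2 + I*√3)³ = (-9 + 6 + I*√3)³ = (-3 + I*√3)³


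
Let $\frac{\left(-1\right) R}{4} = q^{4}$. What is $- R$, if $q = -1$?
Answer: $4$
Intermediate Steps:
$R = -4$ ($R = - 4 \left(-1\right)^{4} = \left(-4\right) 1 = -4$)
$- R = \left(-1\right) \left(-4\right) = 4$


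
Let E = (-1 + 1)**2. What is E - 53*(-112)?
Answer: 5936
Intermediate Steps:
E = 0 (E = 0**2 = 0)
E - 53*(-112) = 0 - 53*(-112) = 0 + 5936 = 5936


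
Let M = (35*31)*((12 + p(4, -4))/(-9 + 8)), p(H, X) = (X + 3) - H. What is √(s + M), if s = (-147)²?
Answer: 7*√286 ≈ 118.38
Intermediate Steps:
p(H, X) = 3 + X - H (p(H, X) = (3 + X) - H = 3 + X - H)
s = 21609
M = -7595 (M = (35*31)*((12 + (3 - 4 - 1*4))/(-9 + 8)) = 1085*((12 + (3 - 4 - 4))/(-1)) = 1085*((12 - 5)*(-1)) = 1085*(7*(-1)) = 1085*(-7) = -7595)
√(s + M) = √(21609 - 7595) = √14014 = 7*√286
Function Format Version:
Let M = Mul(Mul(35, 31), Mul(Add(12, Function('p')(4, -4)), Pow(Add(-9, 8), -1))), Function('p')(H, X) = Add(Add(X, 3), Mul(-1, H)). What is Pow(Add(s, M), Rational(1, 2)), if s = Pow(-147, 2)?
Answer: Mul(7, Pow(286, Rational(1, 2))) ≈ 118.38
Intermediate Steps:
Function('p')(H, X) = Add(3, X, Mul(-1, H)) (Function('p')(H, X) = Add(Add(3, X), Mul(-1, H)) = Add(3, X, Mul(-1, H)))
s = 21609
M = -7595 (M = Mul(Mul(35, 31), Mul(Add(12, Add(3, -4, Mul(-1, 4))), Pow(Add(-9, 8), -1))) = Mul(1085, Mul(Add(12, Add(3, -4, -4)), Pow(-1, -1))) = Mul(1085, Mul(Add(12, -5), -1)) = Mul(1085, Mul(7, -1)) = Mul(1085, -7) = -7595)
Pow(Add(s, M), Rational(1, 2)) = Pow(Add(21609, -7595), Rational(1, 2)) = Pow(14014, Rational(1, 2)) = Mul(7, Pow(286, Rational(1, 2)))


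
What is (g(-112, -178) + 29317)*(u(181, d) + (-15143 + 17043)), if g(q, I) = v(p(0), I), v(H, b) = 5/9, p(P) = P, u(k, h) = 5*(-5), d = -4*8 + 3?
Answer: 164911250/3 ≈ 5.4970e+7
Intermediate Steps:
d = -29 (d = -32 + 3 = -29)
u(k, h) = -25
v(H, b) = 5/9 (v(H, b) = 5*(⅑) = 5/9)
g(q, I) = 5/9
(g(-112, -178) + 29317)*(u(181, d) + (-15143 + 17043)) = (5/9 + 29317)*(-25 + (-15143 + 17043)) = 263858*(-25 + 1900)/9 = (263858/9)*1875 = 164911250/3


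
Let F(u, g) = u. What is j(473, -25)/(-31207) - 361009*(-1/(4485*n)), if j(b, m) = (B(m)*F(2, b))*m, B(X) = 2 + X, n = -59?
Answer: -11570315113/8257840305 ≈ -1.4011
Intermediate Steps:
j(b, m) = m*(4 + 2*m) (j(b, m) = ((2 + m)*2)*m = (4 + 2*m)*m = m*(4 + 2*m))
j(473, -25)/(-31207) - 361009*(-1/(4485*n)) = (2*(-25)*(2 - 25))/(-31207) - 361009/(-59*(-65)*69) = (2*(-25)*(-23))*(-1/31207) - 361009/(3835*69) = 1150*(-1/31207) - 361009/264615 = -1150/31207 - 361009*1/264615 = -1150/31207 - 361009/264615 = -11570315113/8257840305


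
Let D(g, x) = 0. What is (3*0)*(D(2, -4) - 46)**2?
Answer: 0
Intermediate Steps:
(3*0)*(D(2, -4) - 46)**2 = (3*0)*(0 - 46)**2 = 0*(-46)**2 = 0*2116 = 0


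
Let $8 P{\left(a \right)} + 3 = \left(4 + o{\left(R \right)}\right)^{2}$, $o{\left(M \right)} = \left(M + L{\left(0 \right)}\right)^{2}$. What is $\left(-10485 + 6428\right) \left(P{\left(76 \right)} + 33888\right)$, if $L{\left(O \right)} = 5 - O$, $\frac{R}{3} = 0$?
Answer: $- \frac{551634347}{4} \approx -1.3791 \cdot 10^{8}$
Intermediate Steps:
$R = 0$ ($R = 3 \cdot 0 = 0$)
$o{\left(M \right)} = \left(5 + M\right)^{2}$ ($o{\left(M \right)} = \left(M + \left(5 - 0\right)\right)^{2} = \left(M + \left(5 + 0\right)\right)^{2} = \left(M + 5\right)^{2} = \left(5 + M\right)^{2}$)
$P{\left(a \right)} = \frac{419}{4}$ ($P{\left(a \right)} = - \frac{3}{8} + \frac{\left(4 + \left(5 + 0\right)^{2}\right)^{2}}{8} = - \frac{3}{8} + \frac{\left(4 + 5^{2}\right)^{2}}{8} = - \frac{3}{8} + \frac{\left(4 + 25\right)^{2}}{8} = - \frac{3}{8} + \frac{29^{2}}{8} = - \frac{3}{8} + \frac{1}{8} \cdot 841 = - \frac{3}{8} + \frac{841}{8} = \frac{419}{4}$)
$\left(-10485 + 6428\right) \left(P{\left(76 \right)} + 33888\right) = \left(-10485 + 6428\right) \left(\frac{419}{4} + 33888\right) = \left(-4057\right) \frac{135971}{4} = - \frac{551634347}{4}$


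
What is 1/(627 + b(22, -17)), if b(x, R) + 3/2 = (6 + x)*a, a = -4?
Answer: 2/1027 ≈ 0.0019474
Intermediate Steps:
b(x, R) = -51/2 - 4*x (b(x, R) = -3/2 + (6 + x)*(-4) = -3/2 + (-24 - 4*x) = -51/2 - 4*x)
1/(627 + b(22, -17)) = 1/(627 + (-51/2 - 4*22)) = 1/(627 + (-51/2 - 88)) = 1/(627 - 227/2) = 1/(1027/2) = 2/1027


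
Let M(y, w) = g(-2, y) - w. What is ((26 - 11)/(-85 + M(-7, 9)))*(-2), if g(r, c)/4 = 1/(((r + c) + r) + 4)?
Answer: 105/331 ≈ 0.31722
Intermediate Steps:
g(r, c) = 4/(4 + c + 2*r) (g(r, c) = 4/(((r + c) + r) + 4) = 4/(((c + r) + r) + 4) = 4/((c + 2*r) + 4) = 4/(4 + c + 2*r))
M(y, w) = -w + 4/y (M(y, w) = 4/(4 + y + 2*(-2)) - w = 4/(4 + y - 4) - w = 4/y - w = -w + 4/y)
((26 - 11)/(-85 + M(-7, 9)))*(-2) = ((26 - 11)/(-85 + (-1*9 + 4/(-7))))*(-2) = (15/(-85 + (-9 + 4*(-⅐))))*(-2) = (15/(-85 + (-9 - 4/7)))*(-2) = (15/(-85 - 67/7))*(-2) = (15/(-662/7))*(-2) = (15*(-7/662))*(-2) = -105/662*(-2) = 105/331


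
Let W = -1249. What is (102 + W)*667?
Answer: -765049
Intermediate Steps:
(102 + W)*667 = (102 - 1249)*667 = -1147*667 = -765049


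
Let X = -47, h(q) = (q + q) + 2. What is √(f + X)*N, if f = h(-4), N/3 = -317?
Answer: -951*I*√53 ≈ -6923.4*I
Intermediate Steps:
N = -951 (N = 3*(-317) = -951)
h(q) = 2 + 2*q (h(q) = 2*q + 2 = 2 + 2*q)
f = -6 (f = 2 + 2*(-4) = 2 - 8 = -6)
√(f + X)*N = √(-6 - 47)*(-951) = √(-53)*(-951) = (I*√53)*(-951) = -951*I*√53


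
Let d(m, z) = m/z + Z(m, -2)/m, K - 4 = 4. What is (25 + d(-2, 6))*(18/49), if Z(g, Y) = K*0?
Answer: 444/49 ≈ 9.0612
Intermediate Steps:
K = 8 (K = 4 + 4 = 8)
Z(g, Y) = 0 (Z(g, Y) = 8*0 = 0)
d(m, z) = m/z (d(m, z) = m/z + 0/m = m/z + 0 = m/z)
(25 + d(-2, 6))*(18/49) = (25 - 2/6)*(18/49) = (25 - 2*⅙)*(18*(1/49)) = (25 - ⅓)*(18/49) = (74/3)*(18/49) = 444/49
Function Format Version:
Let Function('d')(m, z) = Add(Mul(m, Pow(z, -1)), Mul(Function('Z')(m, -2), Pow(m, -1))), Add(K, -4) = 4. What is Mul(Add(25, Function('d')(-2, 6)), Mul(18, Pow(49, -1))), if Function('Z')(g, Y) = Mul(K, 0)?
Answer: Rational(444, 49) ≈ 9.0612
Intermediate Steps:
K = 8 (K = Add(4, 4) = 8)
Function('Z')(g, Y) = 0 (Function('Z')(g, Y) = Mul(8, 0) = 0)
Function('d')(m, z) = Mul(m, Pow(z, -1)) (Function('d')(m, z) = Add(Mul(m, Pow(z, -1)), Mul(0, Pow(m, -1))) = Add(Mul(m, Pow(z, -1)), 0) = Mul(m, Pow(z, -1)))
Mul(Add(25, Function('d')(-2, 6)), Mul(18, Pow(49, -1))) = Mul(Add(25, Mul(-2, Pow(6, -1))), Mul(18, Pow(49, -1))) = Mul(Add(25, Mul(-2, Rational(1, 6))), Mul(18, Rational(1, 49))) = Mul(Add(25, Rational(-1, 3)), Rational(18, 49)) = Mul(Rational(74, 3), Rational(18, 49)) = Rational(444, 49)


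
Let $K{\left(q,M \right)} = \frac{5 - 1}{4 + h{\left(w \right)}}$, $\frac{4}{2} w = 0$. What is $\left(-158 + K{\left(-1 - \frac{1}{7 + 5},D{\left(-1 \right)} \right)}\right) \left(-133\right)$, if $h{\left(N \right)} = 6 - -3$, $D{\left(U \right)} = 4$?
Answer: $\frac{272650}{13} \approx 20973.0$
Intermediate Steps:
$w = 0$ ($w = \frac{1}{2} \cdot 0 = 0$)
$h{\left(N \right)} = 9$ ($h{\left(N \right)} = 6 + 3 = 9$)
$K{\left(q,M \right)} = \frac{4}{13}$ ($K{\left(q,M \right)} = \frac{5 - 1}{4 + 9} = \frac{4}{13}$)
$\left(-158 + K{\left(-1 - \frac{1}{7 + 5},D{\left(-1 \right)} \right)}\right) \left(-133\right) = \left(-158 + \frac{4}{13}\right) \left(-133\right) = \left(- \frac{2050}{13}\right) \left(-133\right) = \frac{272650}{13}$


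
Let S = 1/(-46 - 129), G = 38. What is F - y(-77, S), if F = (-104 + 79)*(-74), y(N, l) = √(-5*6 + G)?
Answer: 1850 - 2*√2 ≈ 1847.2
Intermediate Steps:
S = -1/175 (S = 1/(-175) = -1/175 ≈ -0.0057143)
y(N, l) = 2*√2 (y(N, l) = √(-5*6 + 38) = √(-30 + 38) = √8 = 2*√2)
F = 1850 (F = -25*(-74) = 1850)
F - y(-77, S) = 1850 - 2*√2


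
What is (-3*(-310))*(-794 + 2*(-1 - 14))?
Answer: -766320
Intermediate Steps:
(-3*(-310))*(-794 + 2*(-1 - 14)) = 930*(-794 + 2*(-15)) = 930*(-794 - 30) = 930*(-824) = -766320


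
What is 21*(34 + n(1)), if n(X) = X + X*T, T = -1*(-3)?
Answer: 798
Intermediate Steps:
T = 3
n(X) = 4*X (n(X) = X + X*3 = X + 3*X = 4*X)
21*(34 + n(1)) = 21*(34 + 4*1) = 21*(34 + 4) = 21*38 = 798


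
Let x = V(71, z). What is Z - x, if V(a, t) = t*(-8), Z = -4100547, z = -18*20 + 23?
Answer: -4103243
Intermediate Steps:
z = -337 (z = -360 + 23 = -337)
V(a, t) = -8*t
x = 2696 (x = -8*(-337) = 2696)
Z - x = -4100547 - 1*2696 = -4100547 - 2696 = -4103243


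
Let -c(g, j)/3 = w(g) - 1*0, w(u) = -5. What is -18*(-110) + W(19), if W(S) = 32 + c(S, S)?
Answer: 2027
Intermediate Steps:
c(g, j) = 15 (c(g, j) = -3*(-5 - 1*0) = -3*(-5 + 0) = -3*(-5) = 15)
W(S) = 47 (W(S) = 32 + 15 = 47)
-18*(-110) + W(19) = -18*(-110) + 47 = 1980 + 47 = 2027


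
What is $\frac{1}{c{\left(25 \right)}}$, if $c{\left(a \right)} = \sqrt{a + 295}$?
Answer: $\frac{\sqrt{5}}{40} \approx 0.055902$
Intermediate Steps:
$c{\left(a \right)} = \sqrt{295 + a}$
$\frac{1}{c{\left(25 \right)}} = \frac{1}{\sqrt{295 + 25}} = \frac{1}{\sqrt{320}} = \frac{1}{8 \sqrt{5}} = \frac{\sqrt{5}}{40}$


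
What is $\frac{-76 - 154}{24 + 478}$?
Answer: $- \frac{115}{251} \approx -0.45817$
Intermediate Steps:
$\frac{-76 - 154}{24 + 478} = \frac{-76 - 154}{502} = \left(-76 - 154\right) \frac{1}{502} = \left(-230\right) \frac{1}{502} = - \frac{115}{251}$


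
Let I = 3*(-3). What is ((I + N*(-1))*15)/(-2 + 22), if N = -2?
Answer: -21/4 ≈ -5.2500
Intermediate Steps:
I = -9
((I + N*(-1))*15)/(-2 + 22) = ((-9 - 2*(-1))*15)/(-2 + 22) = ((-9 + 2)*15)/20 = (-7*15)/20 = (1/20)*(-105) = -21/4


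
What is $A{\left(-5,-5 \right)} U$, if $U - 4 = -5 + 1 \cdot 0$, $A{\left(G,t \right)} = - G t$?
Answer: $25$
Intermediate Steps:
$A{\left(G,t \right)} = - G t$
$U = -1$ ($U = 4 + \left(-5 + 1 \cdot 0\right) = 4 + \left(-5 + 0\right) = 4 - 5 = -1$)
$A{\left(-5,-5 \right)} U = \left(-1\right) \left(-5\right) \left(-5\right) \left(-1\right) = \left(-25\right) \left(-1\right) = 25$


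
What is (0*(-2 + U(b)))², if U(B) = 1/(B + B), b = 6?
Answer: 0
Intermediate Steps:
U(B) = 1/(2*B)
(0*(-2 + U(b)))² = (0*(-2 + (½)/6))² = (0*(-2 + (½)*(⅙)))² = (0*(-2 + 1/12))² = (0*(-23/12))² = 0² = 0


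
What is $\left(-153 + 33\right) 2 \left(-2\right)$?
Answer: $480$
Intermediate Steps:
$\left(-153 + 33\right) 2 \left(-2\right) = \left(-120\right) \left(-4\right) = 480$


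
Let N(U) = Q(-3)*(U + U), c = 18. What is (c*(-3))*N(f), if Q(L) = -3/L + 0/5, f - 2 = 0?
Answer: -216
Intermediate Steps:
f = 2 (f = 2 + 0 = 2)
Q(L) = -3/L (Q(L) = -3/L + 0*(1/5) = -3/L + 0 = -3/L)
N(U) = 2*U (N(U) = (-3/(-3))*(U + U) = (-3*(-1/3))*(2*U) = 1*(2*U) = 2*U)
(c*(-3))*N(f) = (18*(-3))*(2*2) = -54*4 = -216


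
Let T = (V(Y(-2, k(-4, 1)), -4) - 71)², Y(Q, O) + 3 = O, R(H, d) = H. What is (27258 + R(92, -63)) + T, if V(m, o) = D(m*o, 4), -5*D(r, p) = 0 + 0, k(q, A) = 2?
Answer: 32391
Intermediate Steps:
Y(Q, O) = -3 + O
D(r, p) = 0 (D(r, p) = -(0 + 0)/5 = -⅕*0 = 0)
V(m, o) = 0
T = 5041 (T = (0 - 71)² = (-71)² = 5041)
(27258 + R(92, -63)) + T = (27258 + 92) + 5041 = 27350 + 5041 = 32391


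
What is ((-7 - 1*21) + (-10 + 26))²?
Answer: 144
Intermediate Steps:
((-7 - 1*21) + (-10 + 26))² = ((-7 - 21) + 16)² = (-28 + 16)² = (-12)² = 144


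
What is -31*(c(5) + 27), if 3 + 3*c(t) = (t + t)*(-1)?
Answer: -2108/3 ≈ -702.67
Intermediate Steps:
c(t) = -1 - 2*t/3 (c(t) = -1 + ((t + t)*(-1))/3 = -1 + ((2*t)*(-1))/3 = -1 + (-2*t)/3 = -1 - 2*t/3)
-31*(c(5) + 27) = -31*((-1 - ⅔*5) + 27) = -31*((-1 - 10/3) + 27) = -31*(-13/3 + 27) = -31*68/3 = -2108/3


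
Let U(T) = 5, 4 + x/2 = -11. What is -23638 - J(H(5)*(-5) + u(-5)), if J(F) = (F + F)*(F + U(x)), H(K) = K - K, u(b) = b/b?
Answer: -23650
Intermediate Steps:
x = -30 (x = -8 + 2*(-11) = -8 - 22 = -30)
u(b) = 1
H(K) = 0
J(F) = 2*F*(5 + F) (J(F) = (F + F)*(F + 5) = (2*F)*(5 + F) = 2*F*(5 + F))
-23638 - J(H(5)*(-5) + u(-5)) = -23638 - 2*(0*(-5) + 1)*(5 + (0*(-5) + 1)) = -23638 - 2*(0 + 1)*(5 + (0 + 1)) = -23638 - 2*(5 + 1) = -23638 - 2*6 = -23638 - 1*12 = -23638 - 12 = -23650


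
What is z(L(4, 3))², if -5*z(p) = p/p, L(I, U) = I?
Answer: 1/25 ≈ 0.040000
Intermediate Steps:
z(p) = -⅕ (z(p) = -p/(5*p) = -⅕*1 = -⅕)
z(L(4, 3))² = (-⅕)² = 1/25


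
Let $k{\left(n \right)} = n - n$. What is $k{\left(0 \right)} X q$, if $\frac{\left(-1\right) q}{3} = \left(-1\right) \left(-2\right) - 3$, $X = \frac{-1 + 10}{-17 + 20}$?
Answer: $0$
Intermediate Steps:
$X = 3$ ($X = \frac{9}{3} = 9 \cdot \frac{1}{3} = 3$)
$q = 3$ ($q = - 3 \left(\left(-1\right) \left(-2\right) - 3\right) = - 3 \left(2 - 3\right) = \left(-3\right) \left(-1\right) = 3$)
$k{\left(n \right)} = 0$
$k{\left(0 \right)} X q = 0 \cdot 3 \cdot 3 = 0 \cdot 3 = 0$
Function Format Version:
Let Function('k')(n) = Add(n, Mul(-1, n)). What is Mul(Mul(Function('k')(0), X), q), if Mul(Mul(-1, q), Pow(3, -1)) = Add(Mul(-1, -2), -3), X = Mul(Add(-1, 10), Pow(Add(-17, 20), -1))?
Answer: 0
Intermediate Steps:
X = 3 (X = Mul(9, Pow(3, -1)) = Mul(9, Rational(1, 3)) = 3)
q = 3 (q = Mul(-3, Add(Mul(-1, -2), -3)) = Mul(-3, Add(2, -3)) = Mul(-3, -1) = 3)
Function('k')(n) = 0
Mul(Mul(Function('k')(0), X), q) = Mul(Mul(0, 3), 3) = Mul(0, 3) = 0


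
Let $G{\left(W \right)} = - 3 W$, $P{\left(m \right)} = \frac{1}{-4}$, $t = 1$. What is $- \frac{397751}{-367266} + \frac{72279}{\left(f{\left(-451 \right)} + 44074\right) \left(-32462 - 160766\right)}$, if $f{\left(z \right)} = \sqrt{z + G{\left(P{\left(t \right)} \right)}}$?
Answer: $\frac{149294211997436386849}{137852872159335658710} + \frac{72279 i \sqrt{1801}}{750697707706870} \approx 1.083 + 4.0861 \cdot 10^{-9} i$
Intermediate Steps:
$P{\left(m \right)} = - \frac{1}{4}$
$f{\left(z \right)} = \sqrt{\frac{3}{4} + z}$ ($f{\left(z \right)} = \sqrt{z - - \frac{3}{4}} = \sqrt{z + \frac{3}{4}} = \sqrt{\frac{3}{4} + z}$)
$- \frac{397751}{-367266} + \frac{72279}{\left(f{\left(-451 \right)} + 44074\right) \left(-32462 - 160766\right)} = - \frac{397751}{-367266} + \frac{72279}{\left(\frac{\sqrt{3 + 4 \left(-451\right)}}{2} + 44074\right) \left(-32462 - 160766\right)} = \left(-397751\right) \left(- \frac{1}{367266}\right) + \frac{72279}{\left(\frac{\sqrt{3 - 1804}}{2} + 44074\right) \left(-193228\right)} = \frac{397751}{367266} + \frac{72279}{\left(\frac{\sqrt{-1801}}{2} + 44074\right) \left(-193228\right)} = \frac{397751}{367266} + \frac{72279}{\left(\frac{i \sqrt{1801}}{2} + 44074\right) \left(-193228\right)} = \frac{397751}{367266} + \frac{72279}{\left(44074 + \frac{i \sqrt{1801}}{2}\right) \left(-193228\right)} = \frac{397751}{367266} + \frac{72279}{-8516330872 - 96614 i \sqrt{1801}}$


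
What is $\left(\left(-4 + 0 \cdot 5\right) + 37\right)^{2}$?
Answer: $1089$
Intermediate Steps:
$\left(\left(-4 + 0 \cdot 5\right) + 37\right)^{2} = \left(\left(-4 + 0\right) + 37\right)^{2} = \left(-4 + 37\right)^{2} = 33^{2} = 1089$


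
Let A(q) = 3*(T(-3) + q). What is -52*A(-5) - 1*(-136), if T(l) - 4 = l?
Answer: 760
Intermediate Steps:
T(l) = 4 + l
A(q) = 3 + 3*q (A(q) = 3*((4 - 3) + q) = 3*(1 + q) = 3 + 3*q)
-52*A(-5) - 1*(-136) = -52*(3 + 3*(-5)) - 1*(-136) = -52*(3 - 15) + 136 = -52*(-12) + 136 = 624 + 136 = 760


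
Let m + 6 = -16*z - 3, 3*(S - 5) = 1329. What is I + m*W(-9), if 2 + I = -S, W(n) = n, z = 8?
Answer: 783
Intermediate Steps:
S = 448 (S = 5 + (⅓)*1329 = 5 + 443 = 448)
m = -137 (m = -6 + (-16*8 - 3) = -6 + (-128 - 3) = -6 - 131 = -137)
I = -450 (I = -2 - 1*448 = -2 - 448 = -450)
I + m*W(-9) = -450 - 137*(-9) = -450 + 1233 = 783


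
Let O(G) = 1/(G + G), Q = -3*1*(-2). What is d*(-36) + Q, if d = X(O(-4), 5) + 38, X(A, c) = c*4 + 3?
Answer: -2190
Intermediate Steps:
Q = 6 (Q = -3*(-2) = 6)
O(G) = 1/(2*G)
X(A, c) = 3 + 4*c (X(A, c) = 4*c + 3 = 3 + 4*c)
d = 61 (d = (3 + 4*5) + 38 = (3 + 20) + 38 = 23 + 38 = 61)
d*(-36) + Q = 61*(-36) + 6 = -2196 + 6 = -2190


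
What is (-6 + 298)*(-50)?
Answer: -14600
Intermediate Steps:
(-6 + 298)*(-50) = 292*(-50) = -14600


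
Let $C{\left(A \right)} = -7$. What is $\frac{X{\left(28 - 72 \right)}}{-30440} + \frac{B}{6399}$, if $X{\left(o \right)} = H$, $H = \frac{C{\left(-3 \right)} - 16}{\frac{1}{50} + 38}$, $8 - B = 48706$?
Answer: $- \frac{281797253627}{37028734956} \approx -7.6102$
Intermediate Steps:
$B = -48698$ ($B = 8 - 48706 = -48698$)
$H = - \frac{1150}{1901}$ ($H = \frac{-7 - 16}{\frac{1}{50} + 38} = - \frac{23}{\frac{1}{50} + 38} = - \frac{23}{\frac{1901}{50}} = \left(-23\right) \frac{50}{1901} = - \frac{1150}{1901} \approx -0.60495$)
$X{\left(o \right)} = - \frac{1150}{1901}$
$\frac{X{\left(28 - 72 \right)}}{-30440} + \frac{B}{6399} = - \frac{1150}{1901 \left(-30440\right)} - \frac{48698}{6399} = \left(- \frac{1150}{1901}\right) \left(- \frac{1}{30440}\right) - \frac{48698}{6399} = \frac{115}{5786644} - \frac{48698}{6399} = - \frac{281797253627}{37028734956}$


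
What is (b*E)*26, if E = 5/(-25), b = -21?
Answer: 546/5 ≈ 109.20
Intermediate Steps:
E = -1/5 (E = 5*(-1/25) = -1/5 ≈ -0.20000)
(b*E)*26 = -21*(-1/5)*26 = (21/5)*26 = 546/5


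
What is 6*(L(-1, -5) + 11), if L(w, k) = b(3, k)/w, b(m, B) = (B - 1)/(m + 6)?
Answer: 70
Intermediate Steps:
b(m, B) = (-1 + B)/(6 + m)
L(w, k) = (-1/9 + k/9)/w (L(w, k) = ((-1 + k)/(6 + 3))/w = ((-1 + k)/9)/w = (-1/9 + k/9)/w)
6*(L(-1, -5) + 11) = 6*((1/9)*(-1 - 5)/(-1) + 11) = 6*((1/9)*(-1)*(-6) + 11) = 6*(2/3 + 11) = 6*(35/3) = 70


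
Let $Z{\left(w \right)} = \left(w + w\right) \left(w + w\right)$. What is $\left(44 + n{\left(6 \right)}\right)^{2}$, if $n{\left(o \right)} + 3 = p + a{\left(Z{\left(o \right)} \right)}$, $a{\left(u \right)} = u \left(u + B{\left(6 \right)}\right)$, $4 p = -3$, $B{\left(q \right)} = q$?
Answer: $\frac{7492806721}{16} \approx 4.683 \cdot 10^{8}$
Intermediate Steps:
$Z{\left(w \right)} = 4 w^{2}$ ($Z{\left(w \right)} = 2 w 2 w = 4 w^{2}$)
$p = - \frac{3}{4}$ ($p = \frac{1}{4} \left(-3\right) = - \frac{3}{4} \approx -0.75$)
$a{\left(u \right)} = u \left(6 + u\right)$ ($a{\left(u \right)} = u \left(u + 6\right) = u \left(6 + u\right)$)
$n{\left(o \right)} = - \frac{15}{4} + 4 o^{2} \left(6 + 4 o^{2}\right)$ ($n{\left(o \right)} = -3 + \left(- \frac{3}{4} + 4 o^{2} \left(6 + 4 o^{2}\right)\right) = - \frac{15}{4} + 4 o^{2} \left(6 + 4 o^{2}\right)$)
$\left(44 + n{\left(6 \right)}\right)^{2} = \left(44 + \left(- \frac{15}{4} + 16 \cdot 6^{4} + 24 \cdot 6^{2}\right)\right)^{2} = \left(44 + \left(- \frac{15}{4} + 16 \cdot 1296 + 24 \cdot 36\right)\right)^{2} = \left(44 + \left(- \frac{15}{4} + 20736 + 864\right)\right)^{2} = \left(44 + \frac{86385}{4}\right)^{2} = \left(\frac{86561}{4}\right)^{2} = \frac{7492806721}{16}$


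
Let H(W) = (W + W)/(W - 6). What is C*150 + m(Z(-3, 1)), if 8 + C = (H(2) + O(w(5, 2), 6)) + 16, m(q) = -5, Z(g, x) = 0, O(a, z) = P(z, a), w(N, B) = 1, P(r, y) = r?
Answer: 1945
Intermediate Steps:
O(a, z) = z
H(W) = 2*W/(-6 + W) (H(W) = (2*W)/(-6 + W) = 2*W/(-6 + W))
C = 13 (C = -8 + ((2*2/(-6 + 2) + 6) + 16) = -8 + ((2*2/(-4) + 6) + 16) = -8 + ((2*2*(-¼) + 6) + 16) = -8 + ((-1 + 6) + 16) = -8 + (5 + 16) = -8 + 21 = 13)
C*150 + m(Z(-3, 1)) = 13*150 - 5 = 1950 - 5 = 1945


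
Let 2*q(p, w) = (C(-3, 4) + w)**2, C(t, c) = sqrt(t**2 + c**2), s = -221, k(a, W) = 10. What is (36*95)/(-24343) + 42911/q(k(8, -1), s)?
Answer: 964800713/567873504 ≈ 1.6990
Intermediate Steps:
C(t, c) = sqrt(c**2 + t**2)
q(p, w) = (5 + w)**2/2 (q(p, w) = (sqrt(4**2 + (-3)**2) + w)**2/2 = (sqrt(16 + 9) + w)**2/2 = (sqrt(25) + w)**2/2 = (5 + w)**2/2)
(36*95)/(-24343) + 42911/q(k(8, -1), s) = (36*95)/(-24343) + 42911/(((5 - 221)**2/2)) = 3420*(-1/24343) + 42911/(((1/2)*(-216)**2)) = -3420/24343 + 42911/(((1/2)*46656)) = -3420/24343 + 42911/23328 = 964800713/567873504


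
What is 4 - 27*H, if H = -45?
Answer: 1219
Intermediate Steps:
4 - 27*H = 4 - 27*(-45) = 4 + 1215 = 1219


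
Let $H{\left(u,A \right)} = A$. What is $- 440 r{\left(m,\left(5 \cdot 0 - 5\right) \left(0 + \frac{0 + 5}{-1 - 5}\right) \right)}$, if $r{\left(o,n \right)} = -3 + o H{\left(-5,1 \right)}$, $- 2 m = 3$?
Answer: $1980$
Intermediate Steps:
$m = - \frac{3}{2}$ ($m = \left(- \frac{1}{2}\right) 3 = - \frac{3}{2} \approx -1.5$)
$r{\left(o,n \right)} = -3 + o$ ($r{\left(o,n \right)} = -3 + o 1 = -3 + o$)
$- 440 r{\left(m,\left(5 \cdot 0 - 5\right) \left(0 + \frac{0 + 5}{-1 - 5}\right) \right)} = - 440 \left(-3 - \frac{3}{2}\right) = \left(-440\right) \left(- \frac{9}{2}\right) = 1980$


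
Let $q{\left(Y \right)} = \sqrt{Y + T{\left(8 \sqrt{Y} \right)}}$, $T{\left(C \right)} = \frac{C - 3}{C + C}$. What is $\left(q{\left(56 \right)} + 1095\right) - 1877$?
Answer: $-782 + \frac{\sqrt{177184 - 21 \sqrt{14}}}{56} \approx -774.49$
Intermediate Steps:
$T{\left(C \right)} = \frac{-3 + C}{2 C}$
$q{\left(Y \right)} = \sqrt{Y + \frac{-3 + 8 \sqrt{Y}}{16 \sqrt{Y}}}$ ($q{\left(Y \right)} = \sqrt{Y + \frac{-3 + 8 \sqrt{Y}}{2 \cdot 8 \sqrt{Y}}} = \sqrt{Y + \frac{\frac{1}{8 \sqrt{Y}} \left(-3 + 8 \sqrt{Y}\right)}{2}} = \sqrt{Y + \frac{-3 + 8 \sqrt{Y}}{16 \sqrt{Y}}}$)
$\left(q{\left(56 \right)} + 1095\right) - 1877 = \left(\frac{\sqrt{8 - \frac{3}{2 \sqrt{14}} + 16 \cdot 56}}{4} + 1095\right) - 1877 = \left(\frac{\sqrt{8 - 3 \frac{\sqrt{14}}{28} + 896}}{4} + 1095\right) - 1877 = \left(\frac{\sqrt{8 - \frac{3 \sqrt{14}}{28} + 896}}{4} + 1095\right) - 1877 = \left(\frac{\sqrt{904 - \frac{3 \sqrt{14}}{28}}}{4} + 1095\right) - 1877 = \left(1095 + \frac{\sqrt{904 - \frac{3 \sqrt{14}}{28}}}{4}\right) - 1877 = -782 + \frac{\sqrt{904 - \frac{3 \sqrt{14}}{28}}}{4}$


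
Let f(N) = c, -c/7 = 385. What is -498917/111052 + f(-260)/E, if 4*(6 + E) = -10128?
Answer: -483483103/140924988 ≈ -3.4308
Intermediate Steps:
E = -2538 (E = -6 + (1/4)*(-10128) = -6 - 2532 = -2538)
c = -2695 (c = -7*385 = -2695)
f(N) = -2695
-498917/111052 + f(-260)/E = -498917/111052 - 2695/(-2538) = -498917*1/111052 - 2695*(-1/2538) = -498917/111052 + 2695/2538 = -483483103/140924988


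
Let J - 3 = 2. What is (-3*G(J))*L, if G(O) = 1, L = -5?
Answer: 15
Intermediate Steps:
J = 5 (J = 3 + 2 = 5)
(-3*G(J))*L = -3*1*(-5) = -3*(-5) = 15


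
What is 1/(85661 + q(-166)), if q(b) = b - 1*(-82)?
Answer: 1/85577 ≈ 1.1685e-5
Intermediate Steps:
q(b) = 82 + b (q(b) = b + 82 = 82 + b)
1/(85661 + q(-166)) = 1/(85661 + (82 - 166)) = 1/(85661 - 84) = 1/85577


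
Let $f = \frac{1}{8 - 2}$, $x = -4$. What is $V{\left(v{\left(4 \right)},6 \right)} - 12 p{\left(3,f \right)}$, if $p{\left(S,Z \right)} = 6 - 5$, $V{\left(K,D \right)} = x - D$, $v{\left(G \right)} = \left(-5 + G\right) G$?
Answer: $-22$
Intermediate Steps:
$v{\left(G \right)} = G \left(-5 + G\right)$
$f = \frac{1}{6} \approx 0.16667$
$V{\left(K,D \right)} = -4 - D$
$p{\left(S,Z \right)} = 1$ ($p{\left(S,Z \right)} = 6 - 5 = 1$)
$V{\left(v{\left(4 \right)},6 \right)} - 12 p{\left(3,f \right)} = \left(-4 - 6\right) - 12 = -10 - 12 = -22$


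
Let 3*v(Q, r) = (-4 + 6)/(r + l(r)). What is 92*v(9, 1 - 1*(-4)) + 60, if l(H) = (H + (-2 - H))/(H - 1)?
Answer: 1988/27 ≈ 73.630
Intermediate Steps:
l(H) = -2/(-1 + H)
v(Q, r) = 2/(3*(r - 2/(-1 + r))) (v(Q, r) = ((-4 + 6)/(r - 2/(-1 + r)))/3 = (2/(r - 2/(-1 + r)))/3 = 2/(3*(r - 2/(-1 + r))))
92*v(9, 1 - 1*(-4)) + 60 = 92*(2*(-1 + (1 - 1*(-4)))/(3*(-2 + (1 - 1*(-4))*(-1 + (1 - 1*(-4)))))) + 60 = 92*(2*(-1 + (1 + 4))/(3*(-2 + (1 + 4)*(-1 + (1 + 4))))) + 60 = 92*(2*(-1 + 5)/(3*(-2 + 5*(-1 + 5)))) + 60 = 92*((⅔)*4/(-2 + 5*4)) + 60 = 92*((⅔)*4/(-2 + 20)) + 60 = 92*((⅔)*4/18) + 60 = 92*((⅔)*(1/18)*4) + 60 = 92*(4/27) + 60 = 368/27 + 60 = 1988/27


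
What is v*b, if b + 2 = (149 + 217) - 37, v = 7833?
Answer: 2561391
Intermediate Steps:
b = 327 (b = -2 + ((149 + 217) - 37) = -2 + (366 - 37) = -2 + 329 = 327)
v*b = 7833*327 = 2561391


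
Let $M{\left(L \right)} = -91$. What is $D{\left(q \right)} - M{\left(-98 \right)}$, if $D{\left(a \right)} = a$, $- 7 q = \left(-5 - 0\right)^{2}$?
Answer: $\frac{612}{7} \approx 87.429$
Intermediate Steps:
$q = - \frac{25}{7}$ ($q = - \frac{\left(-5 - 0\right)^{2}}{7} = - \frac{\left(-5 + \left(-3 + 3\right)\right)^{2}}{7} = - \frac{\left(-5 + 0\right)^{2}}{7} = - \frac{\left(-5\right)^{2}}{7} = \left(- \frac{1}{7}\right) 25 = - \frac{25}{7} \approx -3.5714$)
$D{\left(q \right)} - M{\left(-98 \right)} = - \frac{25}{7} - -91 = - \frac{25}{7} + 91 = \frac{612}{7}$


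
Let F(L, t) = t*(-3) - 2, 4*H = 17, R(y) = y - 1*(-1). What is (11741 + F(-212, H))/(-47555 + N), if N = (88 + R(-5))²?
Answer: -46905/161996 ≈ -0.28954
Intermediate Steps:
R(y) = 1 + y (R(y) = y + 1 = 1 + y)
H = 17/4 (H = (¼)*17 = 17/4 ≈ 4.2500)
F(L, t) = -2 - 3*t (F(L, t) = -3*t - 2 = -2 - 3*t)
N = 7056 (N = (88 + (1 - 5))² = (88 - 4)² = 84² = 7056)
(11741 + F(-212, H))/(-47555 + N) = (11741 + (-2 - 3*17/4))/(-47555 + 7056) = (11741 + (-2 - 51/4))/(-40499) = (11741 - 59/4)*(-1/40499) = (46905/4)*(-1/40499) = -46905/161996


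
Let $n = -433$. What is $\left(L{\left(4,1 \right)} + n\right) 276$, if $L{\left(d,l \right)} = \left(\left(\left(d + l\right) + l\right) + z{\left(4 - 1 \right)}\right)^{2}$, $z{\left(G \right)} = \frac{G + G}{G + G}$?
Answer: $-105984$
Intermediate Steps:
$z{\left(G \right)} = 1$ ($z{\left(G \right)} = \frac{2 G}{2 G} = 2 G \frac{1}{2 G} = 1$)
$L{\left(d,l \right)} = \left(1 + d + 2 l\right)^{2}$ ($L{\left(d,l \right)} = \left(\left(\left(d + l\right) + l\right) + 1\right)^{2} = \left(\left(d + 2 l\right) + 1\right)^{2} = \left(1 + d + 2 l\right)^{2}$)
$\left(L{\left(4,1 \right)} + n\right) 276 = \left(\left(1 + 4 + 2 \cdot 1\right)^{2} - 433\right) 276 = \left(\left(1 + 4 + 2\right)^{2} - 433\right) 276 = \left(7^{2} - 433\right) 276 = \left(49 - 433\right) 276 = \left(-384\right) 276 = -105984$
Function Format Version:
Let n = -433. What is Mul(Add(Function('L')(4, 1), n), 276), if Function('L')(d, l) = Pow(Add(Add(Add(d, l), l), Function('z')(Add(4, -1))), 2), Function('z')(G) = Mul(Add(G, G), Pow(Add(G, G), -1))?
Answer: -105984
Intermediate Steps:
Function('z')(G) = 1 (Function('z')(G) = Mul(Mul(2, G), Pow(Mul(2, G), -1)) = Mul(Mul(2, G), Mul(Rational(1, 2), Pow(G, -1))) = 1)
Function('L')(d, l) = Pow(Add(1, d, Mul(2, l)), 2) (Function('L')(d, l) = Pow(Add(Add(Add(d, l), l), 1), 2) = Pow(Add(Add(d, Mul(2, l)), 1), 2) = Pow(Add(1, d, Mul(2, l)), 2))
Mul(Add(Function('L')(4, 1), n), 276) = Mul(Add(Pow(Add(1, 4, Mul(2, 1)), 2), -433), 276) = Mul(Add(Pow(Add(1, 4, 2), 2), -433), 276) = Mul(Add(Pow(7, 2), -433), 276) = Mul(Add(49, -433), 276) = Mul(-384, 276) = -105984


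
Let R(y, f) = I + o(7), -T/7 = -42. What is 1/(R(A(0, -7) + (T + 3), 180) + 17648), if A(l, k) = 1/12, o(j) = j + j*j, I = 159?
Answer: 1/17863 ≈ 5.5982e-5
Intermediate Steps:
T = 294 (T = -7*(-42) = 294)
o(j) = j + j**2
A(l, k) = 1/12
R(y, f) = 215 (R(y, f) = 159 + 7*(1 + 7) = 159 + 7*8 = 159 + 56 = 215)
1/(R(A(0, -7) + (T + 3), 180) + 17648) = 1/(215 + 17648) = 1/17863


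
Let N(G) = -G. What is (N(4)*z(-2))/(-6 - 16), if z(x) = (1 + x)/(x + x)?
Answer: 1/22 ≈ 0.045455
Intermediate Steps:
z(x) = (1 + x)/(2*x) (z(x) = (1 + x)/((2*x)) = (1 + x)*(1/(2*x)) = (1 + x)/(2*x))
(N(4)*z(-2))/(-6 - 16) = ((-1*4)*((1/2)*(1 - 2)/(-2)))/(-6 - 16) = -2*(-1)*(-1)/2/(-22) = -4*1/4*(-1/22) = -1*(-1/22) = 1/22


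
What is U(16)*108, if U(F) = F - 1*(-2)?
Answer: 1944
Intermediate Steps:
U(F) = 2 + F (U(F) = F + 2 = 2 + F)
U(16)*108 = (2 + 16)*108 = 18*108 = 1944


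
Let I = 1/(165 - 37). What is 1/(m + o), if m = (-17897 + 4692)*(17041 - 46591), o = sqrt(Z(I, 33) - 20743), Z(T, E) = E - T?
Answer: 16648864000/6496515761496883627 - 8*I*sqrt(5301762)/19489547284490650881 ≈ 2.5627e-9 - 9.4514e-16*I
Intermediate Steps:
I = 1/128 ≈ 0.0078125
o = I*sqrt(5301762)/16 (o = sqrt((33 - 1*1/128) - 20743) = sqrt((33 - 1/128) - 20743) = sqrt(4223/128 - 20743) = sqrt(-2650881/128) = I*sqrt(5301762)/16 ≈ 143.91*I)
m = 390207750 (m = -13205*(-29550) = 390207750)
1/(m + o) = 1/(390207750 + I*sqrt(5301762)/16)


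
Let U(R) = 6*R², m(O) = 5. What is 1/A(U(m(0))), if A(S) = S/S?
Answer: 1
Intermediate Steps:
A(S) = 1
1/A(U(m(0))) = 1/1 = 1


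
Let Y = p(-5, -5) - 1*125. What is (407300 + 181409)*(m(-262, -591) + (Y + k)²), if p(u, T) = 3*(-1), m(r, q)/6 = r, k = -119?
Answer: 34991096833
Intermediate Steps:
m(r, q) = 6*r
p(u, T) = -3
Y = -128 (Y = -3 - 1*125 = -3 - 125 = -128)
(407300 + 181409)*(m(-262, -591) + (Y + k)²) = (407300 + 181409)*(6*(-262) + (-128 - 119)²) = 588709*(-1572 + (-247)²) = 588709*(-1572 + 61009) = 588709*59437 = 34991096833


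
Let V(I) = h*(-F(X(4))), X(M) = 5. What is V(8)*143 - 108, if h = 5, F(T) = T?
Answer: -3683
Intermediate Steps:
V(I) = -25 (V(I) = 5*(-1*5) = 5*(-5) = -25)
V(8)*143 - 108 = -25*143 - 108 = -3575 - 108 = -3683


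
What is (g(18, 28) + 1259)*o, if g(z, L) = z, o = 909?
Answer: 1160793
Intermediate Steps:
(g(18, 28) + 1259)*o = (18 + 1259)*909 = 1277*909 = 1160793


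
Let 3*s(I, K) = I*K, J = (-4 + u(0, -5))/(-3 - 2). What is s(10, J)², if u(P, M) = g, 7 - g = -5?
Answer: 256/9 ≈ 28.444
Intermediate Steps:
g = 12 (g = 7 - 1*(-5) = 7 + 5 = 12)
u(P, M) = 12
J = -8/5 (J = (-4 + 12)/(-3 - 2) = 8/(-5) = 8*(-⅕) = -8/5 ≈ -1.6000)
s(I, K) = I*K/3 (s(I, K) = (I*K)/3 = I*K/3)
s(10, J)² = ((⅓)*10*(-8/5))² = (-16/3)² = 256/9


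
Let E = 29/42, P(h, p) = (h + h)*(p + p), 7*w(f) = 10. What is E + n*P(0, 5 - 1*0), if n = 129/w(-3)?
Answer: 29/42 ≈ 0.69048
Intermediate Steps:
w(f) = 10/7 (w(f) = (⅐)*10 = 10/7)
P(h, p) = 4*h*p (P(h, p) = (2*h)*(2*p) = 4*h*p)
n = 903/10 (n = 129/(10/7) = 129*(7/10) = 903/10 ≈ 90.300)
E = 29/42 (E = 29*(1/42) = 29/42 ≈ 0.69048)
E + n*P(0, 5 - 1*0) = 29/42 + 903*(4*0*(5 - 1*0))/10 = 29/42 + 903*(4*0*(5 + 0))/10 = 29/42 + 903*(4*0*5)/10 = 29/42 + (903/10)*0 = 29/42 + 0 = 29/42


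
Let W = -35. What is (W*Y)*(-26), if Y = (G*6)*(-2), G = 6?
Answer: -65520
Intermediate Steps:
Y = -72 (Y = (6*6)*(-2) = 36*(-2) = -72)
(W*Y)*(-26) = -35*(-72)*(-26) = 2520*(-26) = -65520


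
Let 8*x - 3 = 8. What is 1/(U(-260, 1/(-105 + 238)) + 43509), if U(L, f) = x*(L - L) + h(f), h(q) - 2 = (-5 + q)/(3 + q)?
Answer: 50/2175467 ≈ 2.2984e-5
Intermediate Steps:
h(q) = 2 + (-5 + q)/(3 + q)
x = 11/8 (x = 3/8 + (⅛)*8 = 3/8 + 1 = 11/8 ≈ 1.3750)
U(L, f) = (1 + 3*f)/(3 + f) (U(L, f) = 11*(L - L)/8 + (1 + 3*f)/(3 + f) = (11/8)*0 + (1 + 3*f)/(3 + f) = 0 + (1 + 3*f)/(3 + f) = (1 + 3*f)/(3 + f))
1/(U(-260, 1/(-105 + 238)) + 43509) = 1/((1 + 3/(-105 + 238))/(3 + 1/(-105 + 238)) + 43509) = 1/((1 + 3/133)/(3 + 1/133) + 43509) = 1/((1 + 3*(1/133))/(3 + 1/133) + 43509) = 1/((1 + 3/133)/(400/133) + 43509) = 1/((133/400)*(136/133) + 43509) = 1/(17/50 + 43509) = 1/(2175467/50) = 50/2175467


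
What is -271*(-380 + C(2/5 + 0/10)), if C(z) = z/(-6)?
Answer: 1544971/15 ≈ 1.0300e+5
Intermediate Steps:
C(z) = -z/6 (C(z) = z*(-⅙) = -z/6)
-271*(-380 + C(2/5 + 0/10)) = -271*(-380 - (2/5 + 0/10)/6) = -271*(-380 - (2*(⅕) + 0*(⅒))/6) = -271*(-380 - (⅖ + 0)/6) = -271*(-380 - ⅙*⅖) = -271*(-380 - 1/15) = -271*(-5701/15) = 1544971/15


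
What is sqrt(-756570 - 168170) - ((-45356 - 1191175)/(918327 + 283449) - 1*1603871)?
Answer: 642498303809/400592 + 2*I*sqrt(231185) ≈ 1.6039e+6 + 961.63*I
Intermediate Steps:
sqrt(-756570 - 168170) - ((-45356 - 1191175)/(918327 + 283449) - 1*1603871) = sqrt(-924740) - (-1236531/1201776 - 1603871) = 2*I*sqrt(231185) - (-1236531*1/1201776 - 1603871) = 2*I*sqrt(231185) - (-412177/400592 - 1603871) = 2*I*sqrt(231185) - 1*(-642498303809/400592) = 2*I*sqrt(231185) + 642498303809/400592 = 642498303809/400592 + 2*I*sqrt(231185)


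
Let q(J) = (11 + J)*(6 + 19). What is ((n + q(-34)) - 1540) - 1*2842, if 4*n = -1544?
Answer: -5343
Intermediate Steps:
n = -386 (n = (¼)*(-1544) = -386)
q(J) = 275 + 25*J (q(J) = (11 + J)*25 = 275 + 25*J)
((n + q(-34)) - 1540) - 1*2842 = ((-386 + (275 + 25*(-34))) - 1540) - 1*2842 = ((-386 + (275 - 850)) - 1540) - 2842 = ((-386 - 575) - 1540) - 2842 = (-961 - 1540) - 2842 = -2501 - 2842 = -5343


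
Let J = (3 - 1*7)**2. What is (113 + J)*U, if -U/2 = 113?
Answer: -29154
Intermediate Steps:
U = -226 (U = -2*113 = -226)
J = 16 (J = (3 - 7)**2 = (-4)**2 = 16)
(113 + J)*U = (113 + 16)*(-226) = 129*(-226) = -29154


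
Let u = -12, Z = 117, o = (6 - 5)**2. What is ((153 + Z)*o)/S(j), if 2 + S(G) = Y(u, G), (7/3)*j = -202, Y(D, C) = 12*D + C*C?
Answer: 6615/180041 ≈ 0.036742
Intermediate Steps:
o = 1 (o = 1**2 = 1)
Y(D, C) = C**2 + 12*D (Y(D, C) = 12*D + C**2 = C**2 + 12*D)
j = -606/7 (j = (3/7)*(-202) = -606/7 ≈ -86.571)
S(G) = -146 + G**2 (S(G) = -2 + (G**2 + 12*(-12)) = -2 + (G**2 - 144) = -2 + (-144 + G**2) = -146 + G**2)
((153 + Z)*o)/S(j) = ((153 + 117)*1)/(-146 + (-606/7)**2) = (270*1)/(-146 + 367236/49) = 270/(360082/49) = 270*(49/360082) = 6615/180041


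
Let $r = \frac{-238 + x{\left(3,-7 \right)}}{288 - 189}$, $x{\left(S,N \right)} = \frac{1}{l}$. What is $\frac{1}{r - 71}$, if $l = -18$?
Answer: $- \frac{1782}{130807} \approx -0.013623$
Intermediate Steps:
$x{\left(S,N \right)} = - \frac{1}{18}$ ($x{\left(S,N \right)} = \frac{1}{-18} = - \frac{1}{18}$)
$r = - \frac{4285}{1782}$ ($r = \frac{-238 - \frac{1}{18}}{288 - 189} = - \frac{4285}{18 \cdot 99} = \left(- \frac{4285}{18}\right) \frac{1}{99} = - \frac{4285}{1782} \approx -2.4046$)
$\frac{1}{r - 71} = \frac{1}{- \frac{4285}{1782} - 71} = \frac{1}{- \frac{130807}{1782}} = - \frac{1782}{130807}$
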